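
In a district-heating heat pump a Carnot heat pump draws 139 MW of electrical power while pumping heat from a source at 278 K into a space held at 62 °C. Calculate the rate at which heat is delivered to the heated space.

Q̇_H ≈ 815 MW

T_H = 62 °C → 62 + 273.15 = 335.15 K.
For a reversible heat pump, COP_HP = T_H/(T_H − T_C) = 335.15/57.15 = 5.8644.
Q_H = COP_HP · W = 5.8644 × 139 = 815 MW.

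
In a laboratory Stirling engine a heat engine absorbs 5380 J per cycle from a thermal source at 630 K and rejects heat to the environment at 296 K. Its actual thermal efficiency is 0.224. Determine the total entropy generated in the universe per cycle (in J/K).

W = η·Q_H = 0.224 × 5380 = 1205 J, so Q_C = Q_H − W = 4175 J.
Entropy balance on the reservoirs: −Q_H/T_H = -8.540 J/K, +Q_C/T_C = 14.10 J/K.
ΔS_univ = −Q_H/T_H + Q_C/T_C = 5.56 J/K (> 0, since η = 0.224 < η_Carnot = 0.530).

ΔS_univ ≈ 5.56 J/K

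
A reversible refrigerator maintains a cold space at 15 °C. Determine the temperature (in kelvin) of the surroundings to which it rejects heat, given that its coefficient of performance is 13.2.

T_H ≈ 310 K

T_C = 15 °C → 15 + 273.15 = 288.15 K.
COP_R = T_C/(T_H − T_C) ⇒ T_H = T_C·(1 + 1/COP_R) = 288.15 × (1 + 1/13.2) = 310 K.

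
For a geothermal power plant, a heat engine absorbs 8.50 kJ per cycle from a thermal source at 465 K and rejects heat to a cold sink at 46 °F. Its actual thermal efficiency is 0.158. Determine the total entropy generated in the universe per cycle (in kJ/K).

T_C = 46 °F → (46 − 32) × 5/9 = 7.78 °C = 280.93 K.
W = η·Q_H = 0.158 × 8.50 = 1.343 kJ, so Q_C = Q_H − W = 7.157 kJ.
Reservoir entropy changes: ΔS_H = −Q_H/T_H = −8.50/465.00 = -0.01828 kJ/K and ΔS_C = +Q_C/T_C = 7.157/280.93 = 0.02548 kJ/K.
ΔS_univ = −Q_H/T_H + Q_C/T_C = 0.00720 kJ/K (> 0, since η = 0.158 < η_Carnot = 0.396).

ΔS_univ ≈ 0.00720 kJ/K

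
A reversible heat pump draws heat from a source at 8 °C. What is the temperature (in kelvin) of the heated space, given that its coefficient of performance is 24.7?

T_C = 8 °C → 8 + 273.15 = 281.15 K.
COP_HP = T_H/(T_H − T_C) ⇒ T_H = T_C·COP_HP/(COP_HP − 1) = 281.15 × 24.7/(24.7 − 1) = 293.0 K.

T_H ≈ 293.0 K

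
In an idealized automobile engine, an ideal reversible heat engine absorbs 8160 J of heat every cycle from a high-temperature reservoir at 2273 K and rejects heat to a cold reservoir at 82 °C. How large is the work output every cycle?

W ≈ 6885 J

T_C = 82 °C → 82 + 273.15 = 355.15 K.
Since the cycle is reversible, η = 1 − T_C/T_H = 1 − 355.15/2273.00 = 0.8438.
W = η·Q_H = 0.8438 × 8160 = 6885 J.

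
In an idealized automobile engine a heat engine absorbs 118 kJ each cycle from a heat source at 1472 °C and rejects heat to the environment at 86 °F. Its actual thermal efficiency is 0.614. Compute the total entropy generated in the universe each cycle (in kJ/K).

T_H = 1472 °C → 1472 + 273.15 = 1745.15 K.
T_C = 86 °F → (86 − 32) × 5/9 = 30.00 °C = 303.15 K.
W = η·Q_H = 0.614 × 118 = 72.45 kJ, so Q_C = Q_H − W = 45.55 kJ.
Entropy balance on the reservoirs: −Q_H/T_H = -0.06762 kJ/K, +Q_C/T_C = 0.1502 kJ/K.
ΔS_univ = −Q_H/T_H + Q_C/T_C = 0.0826 kJ/K (> 0, since η = 0.614 < η_Carnot = 0.826).

ΔS_univ ≈ 0.0826 kJ/K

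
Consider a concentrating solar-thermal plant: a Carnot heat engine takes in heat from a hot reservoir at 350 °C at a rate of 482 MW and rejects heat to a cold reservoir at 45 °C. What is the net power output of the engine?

T_H = 350 °C → 350 + 273.15 = 623.15 K.
T_C = 45 °C → 45 + 273.15 = 318.15 K.
For a reversible engine, η = 1 − T_C/T_H = 1 − 318.15/623.15 = 0.4894.
W = η·Q_H = 0.4894 × 482 = 236 MW.

Ẇ ≈ 236 MW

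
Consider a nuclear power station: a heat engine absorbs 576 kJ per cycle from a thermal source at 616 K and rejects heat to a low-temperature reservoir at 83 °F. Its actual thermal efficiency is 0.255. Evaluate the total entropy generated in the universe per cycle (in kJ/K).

T_C = 83 °F → (83 − 32) × 5/9 = 28.33 °C = 301.48 K.
W = η·Q_H = 0.255 × 576 = 146.9 kJ, so Q_C = Q_H − W = 429.1 kJ.
The hot reservoir loses entropy Q_H/T_H = 576/616.00 = 0.9351 kJ/K; the cold reservoir gains Q_C/T_C = 429.1/301.48 = 1.423 kJ/K.
ΔS_univ = −Q_H/T_H + Q_C/T_C = 0.4883 kJ/K (> 0, since η = 0.255 < η_Carnot = 0.511).

ΔS_univ ≈ 0.4883 kJ/K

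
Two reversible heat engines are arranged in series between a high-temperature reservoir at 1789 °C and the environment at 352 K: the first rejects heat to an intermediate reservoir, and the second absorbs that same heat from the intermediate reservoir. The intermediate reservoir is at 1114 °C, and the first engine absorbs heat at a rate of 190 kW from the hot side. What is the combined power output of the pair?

Ẇ_total ≈ 158 kW

T_H = 1789 °C → 1789 + 273.15 = 2062.15 K.
Two reversible stages in series are equivalent to a single Carnot engine between T_H and T_C, so η_total = 1 − T_C/T_H = 1 − 352.00/2062.15 = 0.8293.
W_total = η_total · Q_H = 0.8293 × 190 = 158 kW.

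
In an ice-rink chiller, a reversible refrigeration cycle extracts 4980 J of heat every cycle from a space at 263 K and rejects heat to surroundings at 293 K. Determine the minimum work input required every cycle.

For a reversible refrigerator, COP_R = T_C/(T_H − T_C) = 263.00/30.00 = 8.7667.
W = Q_C/COP_R = 4980/8.7667 = 568 J.

W_in ≈ 568 J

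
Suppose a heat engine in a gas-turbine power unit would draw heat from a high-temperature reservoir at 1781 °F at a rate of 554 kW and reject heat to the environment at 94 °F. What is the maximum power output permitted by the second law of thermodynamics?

Ẇ_max ≈ 417 kW

T_H = 1781 °F → (1781 − 32) × 5/9 = 971.67 °C = 1244.82 K.
T_C = 94 °F → (94 − 32) × 5/9 = 34.44 °C = 307.59 K.
No engine can exceed the Carnot limit: η_max = 1 − T_C/T_H = 1 − 307.59/1244.82 = 0.7529.
W_max = η_max · Q_H = 0.7529 × 554 = 417 kW.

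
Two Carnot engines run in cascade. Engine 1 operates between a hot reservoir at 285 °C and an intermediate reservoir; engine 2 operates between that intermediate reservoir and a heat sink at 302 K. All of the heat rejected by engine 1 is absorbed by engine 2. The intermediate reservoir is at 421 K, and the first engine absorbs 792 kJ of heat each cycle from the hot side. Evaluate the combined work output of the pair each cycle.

T_H = 285 °C → 285 + 273.15 = 558.15 K.
Two reversible stages in series are equivalent to a single Carnot engine between T_H and T_C, so η_total = 1 − T_C/T_H = 1 − 302.00/558.15 = 0.4589.
W_total = η_total · Q_H = 0.4589 × 792 = 363.5 kJ.

W_total ≈ 363.5 kJ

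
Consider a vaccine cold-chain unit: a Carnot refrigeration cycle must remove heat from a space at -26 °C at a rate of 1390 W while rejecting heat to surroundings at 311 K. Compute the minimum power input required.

Ẇ_in ≈ 359 W

T_C = -26 °C → -26 + 273.15 = 247.15 K.
The reversible coefficient of performance is COP_R = T_C/(T_H − T_C) = 247.15/63.85 = 3.8708.
W = Q_C/COP_R = 1390/3.8708 = 359 W.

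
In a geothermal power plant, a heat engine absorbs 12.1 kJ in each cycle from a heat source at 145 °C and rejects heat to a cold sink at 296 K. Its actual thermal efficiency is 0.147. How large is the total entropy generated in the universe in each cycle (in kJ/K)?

T_H = 145 °C → 145 + 273.15 = 418.15 K.
W = η·Q_H = 0.147 × 12.1 = 1.779 kJ, so Q_C = Q_H − W = 10.32 kJ.
Reservoir entropy changes: ΔS_H = −Q_H/T_H = −12.1/418.15 = -0.02894 kJ/K and ΔS_C = +Q_C/T_C = 10.32/296.00 = 0.03487 kJ/K.
ΔS_univ = −Q_H/T_H + Q_C/T_C = 0.00593 kJ/K (> 0, since η = 0.147 < η_Carnot = 0.292).

ΔS_univ ≈ 0.00593 kJ/K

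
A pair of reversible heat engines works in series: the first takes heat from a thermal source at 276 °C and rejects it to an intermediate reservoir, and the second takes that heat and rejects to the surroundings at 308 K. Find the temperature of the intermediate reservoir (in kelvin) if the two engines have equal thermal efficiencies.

T_H = 276 °C → 276 + 273.15 = 549.15 K.
Equal efficiencies require 1 − T_m/T_H = 1 − T_C/T_m, i.e. T_m/T_H = T_C/T_m, so T_m = √(T_H·T_C) = √(549.15 × 308.00) = 411.3 K.

T_m ≈ 411.3 K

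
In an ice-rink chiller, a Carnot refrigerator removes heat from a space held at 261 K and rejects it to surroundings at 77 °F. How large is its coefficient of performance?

T_H = 77 °F → (77 − 32) × 5/9 = 25.00 °C = 298.15 K.
For a reversible refrigerator, COP_R = T_C/(T_H − T_C) = 261.00/(298.15 − 261.00) = 7.03.

COP_R ≈ 7.03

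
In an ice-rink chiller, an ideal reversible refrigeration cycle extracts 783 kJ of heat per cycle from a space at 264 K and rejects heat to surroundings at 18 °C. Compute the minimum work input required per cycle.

W_in ≈ 80.52 kJ

T_H = 18 °C → 18 + 273.15 = 291.15 K.
The reversible coefficient of performance is COP_R = T_C/(T_H − T_C) = 264.00/27.15 = 9.7238.
W = Q_C/COP_R = 783/9.7238 = 80.52 kJ.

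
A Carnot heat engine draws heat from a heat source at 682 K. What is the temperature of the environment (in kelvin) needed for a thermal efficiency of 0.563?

T_C ≈ 298 K

From η = 1 − T_C/T_H, T_C = T_H·(1 − η) = 682.00 × (1 − 0.563) = 298 K.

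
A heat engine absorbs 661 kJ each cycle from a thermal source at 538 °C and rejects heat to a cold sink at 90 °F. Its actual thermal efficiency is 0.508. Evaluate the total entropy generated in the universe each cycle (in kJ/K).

T_H = 538 °C → 538 + 273.15 = 811.15 K.
T_C = 90 °F → (90 − 32) × 5/9 = 32.22 °C = 305.37 K.
W = η·Q_H = 0.508 × 661 = 335.8 kJ, so Q_C = Q_H − W = 325.2 kJ.
Reservoir entropy changes: ΔS_H = −Q_H/T_H = −661/811.15 = -0.8149 kJ/K and ΔS_C = +Q_C/T_C = 325.2/305.37 = 1.065 kJ/K.
ΔS_univ = −Q_H/T_H + Q_C/T_C = 0.250 kJ/K (> 0, since η = 0.508 < η_Carnot = 0.624).

ΔS_univ ≈ 0.250 kJ/K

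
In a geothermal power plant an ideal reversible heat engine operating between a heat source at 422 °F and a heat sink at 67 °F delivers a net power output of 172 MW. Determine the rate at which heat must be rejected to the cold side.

T_H = 422 °F → (422 − 32) × 5/9 = 216.67 °C = 489.82 K.
T_C = 67 °F → (67 − 32) × 5/9 = 19.44 °C = 292.59 K.
Since the cycle is reversible, η = 1 − T_C/T_H = 1 − 292.59/489.82 = 0.4026.
Since Q_C/Q_H = T_C/T_H and Q_H = W/η, Q_C = W·T_C/(T_H − T_C) = 172 × 292.59/197.22 = 255.2 MW.

Q̇_C ≈ 255.2 MW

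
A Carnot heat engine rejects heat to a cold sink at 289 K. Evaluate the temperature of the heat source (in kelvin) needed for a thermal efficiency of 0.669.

T_H ≈ 873 K

From η = 1 − T_C/T_H, solving for T_H gives T_H = T_C/(1 − η) = 289.00/(1 − 0.669) = 873 K.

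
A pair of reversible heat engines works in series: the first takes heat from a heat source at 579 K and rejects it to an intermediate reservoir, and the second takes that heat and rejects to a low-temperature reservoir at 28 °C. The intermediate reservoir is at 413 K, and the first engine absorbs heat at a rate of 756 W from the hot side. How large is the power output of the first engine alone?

Ẇ₁ ≈ 216.7 W

T_C = 28 °C → 28 + 273.15 = 301.15 K.
First-stage efficiency η₁ = 1 − T_m/T_H = 1 − 413.00/579.00 = 0.2867.
W₁ = η₁·Q_H = 0.2867 × 756 = 216.7 W.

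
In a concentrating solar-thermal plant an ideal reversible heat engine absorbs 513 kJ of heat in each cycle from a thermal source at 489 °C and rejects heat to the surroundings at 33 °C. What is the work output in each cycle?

T_H = 489 °C → 489 + 273.15 = 762.15 K.
T_C = 33 °C → 33 + 273.15 = 306.15 K.
Since the cycle is reversible, η = 1 − T_C/T_H = 1 − 306.15/762.15 = 0.5983.
W = η·Q_H = 0.5983 × 513 = 307 kJ.

W ≈ 307 kJ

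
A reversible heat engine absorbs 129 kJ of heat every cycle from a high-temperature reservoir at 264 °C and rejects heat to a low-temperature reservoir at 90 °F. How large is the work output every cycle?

W ≈ 55.7 kJ

T_H = 264 °C → 264 + 273.15 = 537.15 K.
T_C = 90 °F → (90 − 32) × 5/9 = 32.22 °C = 305.37 K.
Carnot efficiency: η = 1 − T_C/T_H = 1 − 305.37/537.15 = 0.4315.
W = η·Q_H = 0.4315 × 129 = 55.7 kJ.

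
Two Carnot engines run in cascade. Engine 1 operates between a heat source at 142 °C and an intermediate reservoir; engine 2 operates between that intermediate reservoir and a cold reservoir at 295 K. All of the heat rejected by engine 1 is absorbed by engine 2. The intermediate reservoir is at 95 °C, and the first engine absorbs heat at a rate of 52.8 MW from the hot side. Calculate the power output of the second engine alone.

Ẇ₂ ≈ 9.30 MW

T_H = 142 °C → 142 + 273.15 = 415.15 K.
T_m = 95 °C → 95 + 273.15 = 368.15 K.
Heat entering the second stage: Q_m = Q_H·(T_m/T_H) = 52.8 × 368.15/415.15 = 46.8 MW.
Second-stage efficiency η₂ = 1 − T_C/T_m = 1 − 295.00/368.15 = 0.1987, so W₂ = η₂·Q_m = 9.30 MW.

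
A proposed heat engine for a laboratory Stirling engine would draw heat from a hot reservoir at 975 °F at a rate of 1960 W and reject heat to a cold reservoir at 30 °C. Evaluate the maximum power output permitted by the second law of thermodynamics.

T_H = 975 °F → (975 − 32) × 5/9 = 523.89 °C = 797.04 K.
T_C = 30 °C → 30 + 273.15 = 303.15 K.
By the Carnot theorem, η_max = 1 − T_C/T_H = 1 − 303.15/797.04 = 0.6197.
W_max = η_max · Q_H = 0.6197 × 1960 = 1210 W.

Ẇ_max ≈ 1210 W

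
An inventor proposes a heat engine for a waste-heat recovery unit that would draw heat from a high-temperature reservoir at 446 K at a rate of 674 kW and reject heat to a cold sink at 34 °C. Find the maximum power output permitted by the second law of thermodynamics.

Ẇ_max ≈ 210 kW

T_C = 34 °C → 34 + 273.15 = 307.15 K.
The upper bound on efficiency is η_max = 1 − T_C/T_H = 1 − 307.15/446.00 = 0.3113.
W_max = η_max · Q_H = 0.3113 × 674 = 210 kW.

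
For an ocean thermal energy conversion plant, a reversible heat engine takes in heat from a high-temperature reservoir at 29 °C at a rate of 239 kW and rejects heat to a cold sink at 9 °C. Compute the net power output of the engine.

T_H = 29 °C → 29 + 273.15 = 302.15 K.
T_C = 9 °C → 9 + 273.15 = 282.15 K.
Carnot efficiency: η = 1 − T_C/T_H = 1 − 282.15/302.15 = 0.0662.
W = η·Q_H = 0.0662 × 239 = 15.82 kW.

Ẇ ≈ 15.82 kW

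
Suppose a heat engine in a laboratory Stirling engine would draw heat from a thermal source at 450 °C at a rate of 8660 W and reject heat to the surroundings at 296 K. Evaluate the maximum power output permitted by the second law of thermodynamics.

T_H = 450 °C → 450 + 273.15 = 723.15 K.
By the Carnot theorem, η_max = 1 − T_C/T_H = 1 − 296.00/723.15 = 0.5907.
W_max = η_max · Q_H = 0.5907 × 8660 = 5115 W.

Ẇ_max ≈ 5115 W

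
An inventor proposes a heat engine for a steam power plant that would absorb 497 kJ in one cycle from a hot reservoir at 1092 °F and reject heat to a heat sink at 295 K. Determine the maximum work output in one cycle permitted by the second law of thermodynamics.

T_H = 1092 °F → (1092 − 32) × 5/9 = 588.89 °C = 862.04 K.
By the Carnot theorem, η_max = 1 − T_C/T_H = 1 − 295.00/862.04 = 0.6578.
W_max = η_max · Q_H = 0.6578 × 497 = 327 kJ.

W_max ≈ 327 kJ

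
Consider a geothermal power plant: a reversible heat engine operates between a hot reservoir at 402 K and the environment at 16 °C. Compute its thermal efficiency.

η ≈ 0.281

T_C = 16 °C → 16 + 273.15 = 289.15 K.
For a reversible engine, η = 1 − T_C/T_H = 1 − 289.15/402.00 = 0.281.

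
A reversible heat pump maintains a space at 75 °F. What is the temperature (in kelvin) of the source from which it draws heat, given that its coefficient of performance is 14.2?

T_C ≈ 276.1 K

T_H = 75 °F → (75 − 32) × 5/9 = 23.89 °C = 297.04 K.
COP_HP = T_H/(T_H − T_C) ⇒ T_C = T_H·(COP_HP − 1)/COP_HP = 297.04 × (14.2 − 1)/14.2 = 276.1 K.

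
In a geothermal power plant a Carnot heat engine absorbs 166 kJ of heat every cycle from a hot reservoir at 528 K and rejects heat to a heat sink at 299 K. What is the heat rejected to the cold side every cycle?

Q_C ≈ 94.00 kJ

Since the cycle is reversible, η = 1 − T_C/T_H = 1 − 299.00/528.00 = 0.4337.
For a reversible cycle Q_C/Q_H = T_C/T_H, so Q_C = 166 × 299.00/528.00 = 94.00 kJ.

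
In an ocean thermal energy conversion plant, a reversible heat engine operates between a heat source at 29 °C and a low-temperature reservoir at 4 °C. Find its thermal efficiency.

η ≈ 0.08274

T_H = 29 °C → 29 + 273.15 = 302.15 K.
T_C = 4 °C → 4 + 273.15 = 277.15 K.
The Carnot efficiency is η = 1 − T_C/T_H = 1 − 277.15/302.15 = 0.08274.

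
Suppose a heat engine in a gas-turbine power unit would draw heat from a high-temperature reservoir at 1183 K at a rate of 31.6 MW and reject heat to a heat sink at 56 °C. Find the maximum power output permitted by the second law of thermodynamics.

T_C = 56 °C → 56 + 273.15 = 329.15 K.
The second-law ceiling is the Carnot efficiency, η_max = 1 − T_C/T_H = 1 − 329.15/1183.00 = 0.7218.
W_max = η_max · Q_H = 0.7218 × 31.6 = 22.8 MW.

Ẇ_max ≈ 22.8 MW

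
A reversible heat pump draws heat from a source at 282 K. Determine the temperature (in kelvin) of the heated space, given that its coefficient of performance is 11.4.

T_H ≈ 309 K

COP_HP = T_H/(T_H − T_C) ⇒ T_H = T_C·COP_HP/(COP_HP − 1) = 282.00 × 11.4/(11.4 − 1) = 309 K.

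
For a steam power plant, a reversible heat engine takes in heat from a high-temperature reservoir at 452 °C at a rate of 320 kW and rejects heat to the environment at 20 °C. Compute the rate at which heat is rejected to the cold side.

Q̇_C ≈ 129 kW

T_H = 452 °C → 452 + 273.15 = 725.15 K.
T_C = 20 °C → 20 + 273.15 = 293.15 K.
Since the cycle is reversible, η = 1 − T_C/T_H = 1 − 293.15/725.15 = 0.5957.
For a reversible cycle Q_C/Q_H = T_C/T_H, so Q_C = 320 × 293.15/725.15 = 129 kW.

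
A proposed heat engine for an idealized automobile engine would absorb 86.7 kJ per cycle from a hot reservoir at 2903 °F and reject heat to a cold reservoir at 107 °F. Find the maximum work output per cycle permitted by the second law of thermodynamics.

T_H = 2903 °F → (2903 − 32) × 5/9 = 1595.00 °C = 1868.15 K.
T_C = 107 °F → (107 − 32) × 5/9 = 41.67 °C = 314.82 K.
No engine can exceed the Carnot limit: η_max = 1 − T_C/T_H = 1 − 314.82/1868.15 = 0.8315.
W_max = η_max · Q_H = 0.8315 × 86.7 = 72.1 kJ.

W_max ≈ 72.1 kJ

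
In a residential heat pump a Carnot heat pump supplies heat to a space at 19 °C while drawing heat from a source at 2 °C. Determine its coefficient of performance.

COP_HP ≈ 17.2

T_H = 19 °C → 19 + 273.15 = 292.15 K.
T_C = 2 °C → 2 + 273.15 = 275.15 K.
COP_HP = T_H/(T_H − T_C) = 292.15/(292.15 − 275.15) = 17.2.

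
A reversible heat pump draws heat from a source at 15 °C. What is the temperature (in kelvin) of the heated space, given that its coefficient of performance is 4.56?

T_H ≈ 369 K

T_C = 15 °C → 15 + 273.15 = 288.15 K.
COP_HP = T_H/(T_H − T_C) ⇒ T_H = T_C·COP_HP/(COP_HP − 1) = 288.15 × 4.56/(4.56 − 1) = 369 K.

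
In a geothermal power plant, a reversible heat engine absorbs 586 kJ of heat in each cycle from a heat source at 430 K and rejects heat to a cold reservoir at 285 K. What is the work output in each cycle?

W ≈ 198 kJ

Since the cycle is reversible, η = 1 − T_C/T_H = 1 − 285.00/430.00 = 0.3372.
W = η·Q_H = 0.3372 × 586 = 198 kJ.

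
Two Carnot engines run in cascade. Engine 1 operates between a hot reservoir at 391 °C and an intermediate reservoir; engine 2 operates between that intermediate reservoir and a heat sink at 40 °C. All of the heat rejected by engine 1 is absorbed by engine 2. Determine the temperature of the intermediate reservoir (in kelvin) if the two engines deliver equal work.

T_H = 391 °C → 391 + 273.15 = 664.15 K.
T_C = 40 °C → 40 + 273.15 = 313.15 K.
For reversible stages Q_m = Q_H·(T_m/T_H). Setting W₁ = Q_H(1 − T_m/T_H) equal to W₂ = Q_m(1 − T_C/T_m) = Q_H·(T_m − T_C)/T_H gives T_H − T_m = T_m − T_C, so T_m = (T_H + T_C)/2 = (664.15 + 313.15)/2 = 489 K.

T_m ≈ 489 K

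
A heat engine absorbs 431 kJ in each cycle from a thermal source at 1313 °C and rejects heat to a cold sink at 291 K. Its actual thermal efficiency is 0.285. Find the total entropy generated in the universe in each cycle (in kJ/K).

T_H = 1313 °C → 1313 + 273.15 = 1586.15 K.
W = η·Q_H = 0.285 × 431 = 122.8 kJ, so Q_C = Q_H − W = 308.2 kJ.
Entropy balance on the reservoirs: −Q_H/T_H = -0.2717 kJ/K, +Q_C/T_C = 1.059 kJ/K.
ΔS_univ = −Q_H/T_H + Q_C/T_C = 0.787 kJ/K (> 0, since η = 0.285 < η_Carnot = 0.817).

ΔS_univ ≈ 0.787 kJ/K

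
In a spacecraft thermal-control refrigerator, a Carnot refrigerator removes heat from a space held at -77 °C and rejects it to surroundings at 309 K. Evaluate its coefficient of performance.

COP_R ≈ 1.74

T_C = -77 °C → -77 + 273.15 = 196.15 K.
COP_R = T_C/(T_H − T_C) = 196.15/(309.00 − 196.15) = 1.74.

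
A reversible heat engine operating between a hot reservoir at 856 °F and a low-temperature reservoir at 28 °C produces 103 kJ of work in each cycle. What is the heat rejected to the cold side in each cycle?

T_H = 856 °F → (856 − 32) × 5/9 = 457.78 °C = 730.93 K.
T_C = 28 °C → 28 + 273.15 = 301.15 K.
Carnot efficiency: η = 1 − T_C/T_H = 1 − 301.15/730.93 = 0.5880.
Since Q_C/Q_H = T_C/T_H and Q_H = W/η, Q_C = W·T_C/(T_H − T_C) = 103 × 301.15/429.78 = 72.2 kJ.

Q_C ≈ 72.2 kJ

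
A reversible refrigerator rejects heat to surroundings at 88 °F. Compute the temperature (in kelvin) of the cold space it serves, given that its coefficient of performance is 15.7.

T_C ≈ 286 K

T_H = 88 °F → (88 − 32) × 5/9 = 31.11 °C = 304.26 K.
COP_R = T_C/(T_H − T_C) ⇒ T_C = T_H·COP_R/(1 + COP_R) = 304.26 × 15.7/(1 + 15.7) = 286 K.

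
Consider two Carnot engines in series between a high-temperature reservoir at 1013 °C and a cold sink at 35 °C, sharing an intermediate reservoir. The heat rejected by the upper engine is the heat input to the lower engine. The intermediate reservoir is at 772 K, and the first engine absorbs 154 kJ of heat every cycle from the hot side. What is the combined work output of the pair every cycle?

W_total ≈ 117.1 kJ

T_H = 1013 °C → 1013 + 273.15 = 1286.15 K.
T_C = 35 °C → 35 + 273.15 = 308.15 K.
Two reversible stages in series are equivalent to a single Carnot engine between T_H and T_C, so η_total = 1 − T_C/T_H = 1 − 308.15/1286.15 = 0.7604.
W_total = η_total · Q_H = 0.7604 × 154 = 117.1 kJ.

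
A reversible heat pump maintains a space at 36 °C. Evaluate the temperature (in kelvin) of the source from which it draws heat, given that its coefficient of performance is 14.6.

T_H = 36 °C → 36 + 273.15 = 309.15 K.
COP_HP = T_H/(T_H − T_C) ⇒ T_C = T_H·(COP_HP − 1)/COP_HP = 309.15 × (14.6 − 1)/14.6 = 288.0 K.

T_C ≈ 288.0 K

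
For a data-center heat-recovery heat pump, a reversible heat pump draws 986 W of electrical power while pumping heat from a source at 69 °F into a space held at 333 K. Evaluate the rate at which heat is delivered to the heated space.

Q̇_H ≈ 8356 W

T_C = 69 °F → (69 − 32) × 5/9 = 20.56 °C = 293.71 K.
COP_HP = T_H/(T_H − T_C) = 333.00/39.29 = 8.4745.
Q_H = COP_HP · W = 8.4745 × 986 = 8356 W.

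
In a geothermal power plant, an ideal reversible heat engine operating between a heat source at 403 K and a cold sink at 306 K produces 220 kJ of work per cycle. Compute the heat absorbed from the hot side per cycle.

Q_H ≈ 914 kJ

Since the cycle is reversible, η = 1 − T_C/T_H = 1 − 306.00/403.00 = 0.2407.
Q_H = W/η = 220/0.2407 = 914 kJ.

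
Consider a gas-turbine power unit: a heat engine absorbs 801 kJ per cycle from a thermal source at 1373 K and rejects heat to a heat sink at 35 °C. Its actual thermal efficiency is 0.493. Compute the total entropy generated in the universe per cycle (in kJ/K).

ΔS_univ ≈ 0.7345 kJ/K

T_C = 35 °C → 35 + 273.15 = 308.15 K.
W = η·Q_H = 0.493 × 801 = 394.9 kJ, so Q_C = Q_H − W = 406.1 kJ.
Entropy balance on the reservoirs: −Q_H/T_H = -0.5834 kJ/K, +Q_C/T_C = 1.318 kJ/K.
ΔS_univ = −Q_H/T_H + Q_C/T_C = 0.7345 kJ/K (> 0, since η = 0.493 < η_Carnot = 0.776).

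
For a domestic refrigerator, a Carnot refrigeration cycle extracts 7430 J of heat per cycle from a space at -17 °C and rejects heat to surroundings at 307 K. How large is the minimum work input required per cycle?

T_C = -17 °C → -17 + 273.15 = 256.15 K.
For a reversible refrigerator, COP_R = T_C/(T_H − T_C) = 256.15/50.85 = 5.0374.
W = Q_C/COP_R = 7430/5.0374 = 1475 J.

W_in ≈ 1475 J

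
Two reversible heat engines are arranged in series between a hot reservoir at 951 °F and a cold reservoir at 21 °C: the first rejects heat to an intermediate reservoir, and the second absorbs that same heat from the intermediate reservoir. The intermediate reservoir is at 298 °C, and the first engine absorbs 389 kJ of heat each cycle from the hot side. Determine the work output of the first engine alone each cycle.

W₁ ≈ 106 kJ

T_H = 951 °F → (951 − 32) × 5/9 = 510.56 °C = 783.71 K.
T_C = 21 °C → 21 + 273.15 = 294.15 K.
T_m = 298 °C → 298 + 273.15 = 571.15 K.
First-stage efficiency η₁ = 1 − T_m/T_H = 1 − 571.15/783.71 = 0.2712.
W₁ = η₁·Q_H = 0.2712 × 389 = 106 kJ.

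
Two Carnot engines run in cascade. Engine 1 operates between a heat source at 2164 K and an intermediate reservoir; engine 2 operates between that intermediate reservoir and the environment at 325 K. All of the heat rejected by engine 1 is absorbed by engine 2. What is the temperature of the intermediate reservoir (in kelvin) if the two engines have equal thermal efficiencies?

Equal efficiencies require 1 − T_m/T_H = 1 − T_C/T_m, i.e. T_m/T_H = T_C/T_m, so T_m = √(T_H·T_C) = √(2164.00 × 325.00) = 839 K.

T_m ≈ 839 K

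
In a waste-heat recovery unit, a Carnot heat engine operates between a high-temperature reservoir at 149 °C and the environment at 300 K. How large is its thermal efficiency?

T_H = 149 °C → 149 + 273.15 = 422.15 K.
Since the cycle is reversible, η = 1 − T_C/T_H = 1 − 300.00/422.15 = 0.289.

η ≈ 0.289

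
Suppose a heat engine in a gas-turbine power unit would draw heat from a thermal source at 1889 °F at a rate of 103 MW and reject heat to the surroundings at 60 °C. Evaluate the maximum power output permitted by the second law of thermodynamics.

T_H = 1889 °F → (1889 − 32) × 5/9 = 1031.67 °C = 1304.82 K.
T_C = 60 °C → 60 + 273.15 = 333.15 K.
By the Carnot theorem, η_max = 1 − T_C/T_H = 1 − 333.15/1304.82 = 0.7447.
W_max = η_max · Q_H = 0.7447 × 103 = 76.70 MW.

Ẇ_max ≈ 76.70 MW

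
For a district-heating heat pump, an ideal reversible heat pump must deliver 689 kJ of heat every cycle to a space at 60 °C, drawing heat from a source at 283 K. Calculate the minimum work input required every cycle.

W_in ≈ 104 kJ

T_H = 60 °C → 60 + 273.15 = 333.15 K.
For a reversible heat pump, COP_HP = T_H/(T_H − T_C) = 333.15/50.15 = 6.6431.
W = Q_H/COP_HP = 689/6.6431 = 104 kJ.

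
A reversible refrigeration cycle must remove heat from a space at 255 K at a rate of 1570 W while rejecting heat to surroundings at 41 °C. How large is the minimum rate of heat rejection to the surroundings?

T_H = 41 °C → 41 + 273.15 = 314.15 K.
For a reversible cycle Q_H/Q_C = T_H/T_C, so Q_H = Q_C·T_H/T_C = 1570 × 314.15/255.00 = 1930 W.

Q̇_H ≈ 1930 W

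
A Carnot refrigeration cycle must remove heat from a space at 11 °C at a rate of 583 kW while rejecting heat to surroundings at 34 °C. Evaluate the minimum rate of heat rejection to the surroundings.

T_H = 34 °C → 34 + 273.15 = 307.15 K.
T_C = 11 °C → 11 + 273.15 = 284.15 K.
For a reversible cycle Q_H/Q_C = T_H/T_C, so Q_H = Q_C·T_H/T_C = 583 × 307.15/284.15 = 630 kW.

Q̇_H ≈ 630 kW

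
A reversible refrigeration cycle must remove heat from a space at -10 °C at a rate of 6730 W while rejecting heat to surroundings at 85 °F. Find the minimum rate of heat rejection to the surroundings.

T_H = 85 °F → (85 − 32) × 5/9 = 29.44 °C = 302.59 K.
T_C = -10 °C → -10 + 273.15 = 263.15 K.
For a reversible cycle Q_H/Q_C = T_H/T_C, so Q_H = Q_C·T_H/T_C = 6730 × 302.59/263.15 = 7740 W.

Q̇_H ≈ 7740 W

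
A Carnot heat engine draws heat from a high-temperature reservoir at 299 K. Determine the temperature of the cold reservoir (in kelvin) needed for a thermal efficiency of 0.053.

From η = 1 − T_C/T_H, T_C = T_H·(1 − η) = 299.00 × (1 − 0.053) = 283.2 K.

T_C ≈ 283.2 K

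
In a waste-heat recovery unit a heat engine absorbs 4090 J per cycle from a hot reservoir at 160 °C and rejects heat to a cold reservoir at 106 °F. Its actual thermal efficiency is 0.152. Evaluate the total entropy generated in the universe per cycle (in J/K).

ΔS_univ ≈ 1.59 J/K

T_H = 160 °C → 160 + 273.15 = 433.15 K.
T_C = 106 °F → (106 − 32) × 5/9 = 41.11 °C = 314.26 K.
W = η·Q_H = 0.152 × 4090 = 621.7 J, so Q_C = Q_H − W = 3468 J.
The hot reservoir loses entropy Q_H/T_H = 4090/433.15 = 9.442 J/K; the cold reservoir gains Q_C/T_C = 3468/314.26 = 11.04 J/K.
ΔS_univ = −Q_H/T_H + Q_C/T_C = 1.59 J/K (> 0, since η = 0.152 < η_Carnot = 0.274).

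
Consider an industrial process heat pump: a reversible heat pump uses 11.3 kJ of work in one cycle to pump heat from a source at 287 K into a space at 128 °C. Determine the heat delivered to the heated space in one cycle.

Q_H ≈ 39.71 kJ

T_H = 128 °C → 128 + 273.15 = 401.15 K.
For a reversible heat pump, COP_HP = T_H/(T_H − T_C) = 401.15/114.15 = 3.5142.
Q_H = COP_HP · W = 3.5142 × 11.3 = 39.71 kJ.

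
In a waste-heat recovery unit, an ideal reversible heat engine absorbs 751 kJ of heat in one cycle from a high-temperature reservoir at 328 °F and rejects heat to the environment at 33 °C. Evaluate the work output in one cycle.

W ≈ 226 kJ

T_H = 328 °F → (328 − 32) × 5/9 = 164.44 °C = 437.59 K.
T_C = 33 °C → 33 + 273.15 = 306.15 K.
For a reversible engine, η = 1 − T_C/T_H = 1 − 306.15/437.59 = 0.3004.
W = η·Q_H = 0.3004 × 751 = 226 kJ.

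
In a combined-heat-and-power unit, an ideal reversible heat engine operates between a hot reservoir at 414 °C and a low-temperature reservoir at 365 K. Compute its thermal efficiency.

η ≈ 0.469

T_H = 414 °C → 414 + 273.15 = 687.15 K.
The Carnot efficiency is η = 1 − T_C/T_H = 1 − 365.00/687.15 = 0.469.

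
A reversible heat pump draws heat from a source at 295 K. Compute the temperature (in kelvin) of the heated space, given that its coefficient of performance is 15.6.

COP_HP = T_H/(T_H − T_C) ⇒ T_H = T_C·COP_HP/(COP_HP − 1) = 295.00 × 15.6/(15.6 − 1) = 315 K.

T_H ≈ 315 K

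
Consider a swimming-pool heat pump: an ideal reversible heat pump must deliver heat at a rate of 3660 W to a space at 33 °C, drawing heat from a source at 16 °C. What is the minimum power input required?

Ẇ_in ≈ 203.2 W

T_H = 33 °C → 33 + 273.15 = 306.15 K.
T_C = 16 °C → 16 + 273.15 = 289.15 K.
For a reversible heat pump, COP_HP = T_H/(T_H − T_C) = 306.15/17.00 = 18.0088.
W = Q_H/COP_HP = 3660/18.0088 = 203.2 W.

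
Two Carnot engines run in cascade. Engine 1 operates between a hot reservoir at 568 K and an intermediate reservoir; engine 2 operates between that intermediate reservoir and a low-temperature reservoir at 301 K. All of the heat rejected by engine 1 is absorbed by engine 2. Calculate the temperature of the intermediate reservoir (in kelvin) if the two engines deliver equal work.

For reversible stages Q_m = Q_H·(T_m/T_H). Setting W₁ = Q_H(1 − T_m/T_H) equal to W₂ = Q_m(1 − T_C/T_m) = Q_H·(T_m − T_C)/T_H gives T_H − T_m = T_m − T_C, so T_m = (T_H + T_C)/2 = (568.00 + 301.00)/2 = 434.5 K.

T_m ≈ 434.5 K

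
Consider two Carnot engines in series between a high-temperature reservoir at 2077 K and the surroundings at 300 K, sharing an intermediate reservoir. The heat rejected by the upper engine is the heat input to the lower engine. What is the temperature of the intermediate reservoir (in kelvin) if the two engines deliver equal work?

T_m ≈ 1190 K

For reversible stages Q_m = Q_H·(T_m/T_H). Setting W₁ = Q_H(1 − T_m/T_H) equal to W₂ = Q_m(1 − T_C/T_m) = Q_H·(T_m − T_C)/T_H gives T_H − T_m = T_m − T_C, so T_m = (T_H + T_C)/2 = (2077.00 + 300.00)/2 = 1190 K.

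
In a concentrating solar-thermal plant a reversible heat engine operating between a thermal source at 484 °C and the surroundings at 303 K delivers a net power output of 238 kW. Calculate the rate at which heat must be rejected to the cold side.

T_H = 484 °C → 484 + 273.15 = 757.15 K.
η_rev = 1 − T_C/T_H = 1 − 303.00/757.15 = 0.5998.
Since Q_C/Q_H = T_C/T_H and Q_H = W/η, Q_C = W·T_C/(T_H − T_C) = 238 × 303.00/454.15 = 158.8 kW.

Q̇_C ≈ 158.8 kW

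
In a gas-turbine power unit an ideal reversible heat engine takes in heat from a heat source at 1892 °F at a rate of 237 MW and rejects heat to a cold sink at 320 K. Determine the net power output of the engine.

Ẇ ≈ 179 MW

T_H = 1892 °F → (1892 − 32) × 5/9 = 1033.33 °C = 1306.48 K.
Since the cycle is reversible, η = 1 − T_C/T_H = 1 − 320.00/1306.48 = 0.7551.
W = η·Q_H = 0.7551 × 237 = 179 MW.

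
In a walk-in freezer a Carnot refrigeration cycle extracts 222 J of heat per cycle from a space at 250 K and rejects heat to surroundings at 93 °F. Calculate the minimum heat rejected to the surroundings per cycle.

Q_H ≈ 273 J

T_H = 93 °F → (93 − 32) × 5/9 = 33.89 °C = 307.04 K.
For a reversible cycle Q_H/Q_C = T_H/T_C, so Q_H = Q_C·T_H/T_C = 222 × 307.04/250.00 = 273 J.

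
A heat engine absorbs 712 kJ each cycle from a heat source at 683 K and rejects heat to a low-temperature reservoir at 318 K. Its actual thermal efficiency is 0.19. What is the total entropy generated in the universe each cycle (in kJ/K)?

ΔS_univ ≈ 0.771 kJ/K

W = η·Q_H = 0.19 × 712 = 135.3 kJ, so Q_C = Q_H − W = 576.7 kJ.
The hot reservoir loses entropy Q_H/T_H = 712/683.00 = 1.042 kJ/K; the cold reservoir gains Q_C/T_C = 576.7/318.00 = 1.814 kJ/K.
ΔS_univ = −Q_H/T_H + Q_C/T_C = 0.771 kJ/K (> 0, since η = 0.19 < η_Carnot = 0.534).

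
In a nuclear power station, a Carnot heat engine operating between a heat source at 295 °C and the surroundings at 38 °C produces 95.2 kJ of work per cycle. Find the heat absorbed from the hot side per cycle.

T_H = 295 °C → 295 + 273.15 = 568.15 K.
T_C = 38 °C → 38 + 273.15 = 311.15 K.
Since the cycle is reversible, η = 1 − T_C/T_H = 1 − 311.15/568.15 = 0.4523.
Q_H = W/η = 95.2/0.4523 = 210 kJ.

Q_H ≈ 210 kJ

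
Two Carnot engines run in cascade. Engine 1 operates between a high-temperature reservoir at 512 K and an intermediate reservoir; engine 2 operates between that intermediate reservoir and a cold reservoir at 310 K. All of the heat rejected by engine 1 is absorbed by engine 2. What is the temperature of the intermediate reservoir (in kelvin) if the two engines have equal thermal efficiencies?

Equal efficiencies require 1 − T_m/T_H = 1 − T_C/T_m, i.e. T_m/T_H = T_C/T_m, so T_m = √(T_H·T_C) = √(512.00 × 310.00) = 398 K.

T_m ≈ 398 K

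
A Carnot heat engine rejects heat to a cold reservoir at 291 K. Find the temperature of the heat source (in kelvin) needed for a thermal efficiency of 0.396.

T_H ≈ 481.8 K

From η = 1 − T_C/T_H, solving for T_H gives T_H = T_C/(1 − η) = 291.00/(1 − 0.396) = 481.8 K.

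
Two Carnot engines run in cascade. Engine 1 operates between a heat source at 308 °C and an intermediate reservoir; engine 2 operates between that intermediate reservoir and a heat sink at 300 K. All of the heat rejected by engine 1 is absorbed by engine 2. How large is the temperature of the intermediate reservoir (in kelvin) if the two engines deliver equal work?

T_m ≈ 440.6 K

T_H = 308 °C → 308 + 273.15 = 581.15 K.
For reversible stages Q_m = Q_H·(T_m/T_H). Setting W₁ = Q_H(1 − T_m/T_H) equal to W₂ = Q_m(1 − T_C/T_m) = Q_H·(T_m − T_C)/T_H gives T_H − T_m = T_m − T_C, so T_m = (T_H + T_C)/2 = (581.15 + 300.00)/2 = 440.6 K.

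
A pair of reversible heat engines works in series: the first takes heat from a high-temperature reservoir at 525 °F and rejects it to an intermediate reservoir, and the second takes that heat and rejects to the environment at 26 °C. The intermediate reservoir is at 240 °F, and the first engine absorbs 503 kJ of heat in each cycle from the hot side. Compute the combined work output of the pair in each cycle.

W_total ≈ 228 kJ

T_H = 525 °F → (525 − 32) × 5/9 = 273.89 °C = 547.04 K.
T_C = 26 °C → 26 + 273.15 = 299.15 K.
Two reversible stages in series are equivalent to a single Carnot engine between T_H and T_C, so η_total = 1 − T_C/T_H = 1 − 299.15/547.04 = 0.4531.
W_total = η_total · Q_H = 0.4531 × 503 = 228 kJ.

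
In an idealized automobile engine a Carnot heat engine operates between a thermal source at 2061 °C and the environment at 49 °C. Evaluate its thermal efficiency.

T_H = 2061 °C → 2061 + 273.15 = 2334.15 K.
T_C = 49 °C → 49 + 273.15 = 322.15 K.
Since the cycle is reversible, η = 1 − T_C/T_H = 1 − 322.15/2334.15 = 0.8620.

η ≈ 0.8620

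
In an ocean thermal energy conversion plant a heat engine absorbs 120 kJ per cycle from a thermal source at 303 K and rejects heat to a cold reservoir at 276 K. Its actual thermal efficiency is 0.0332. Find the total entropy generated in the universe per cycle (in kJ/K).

ΔS_univ ≈ 0.0243 kJ/K

W = η·Q_H = 0.0332 × 120 = 3.984 kJ, so Q_C = Q_H − W = 116.0 kJ.
Reservoir entropy changes: ΔS_H = −Q_H/T_H = −120/303.00 = -0.3960 kJ/K and ΔS_C = +Q_C/T_C = 116.0/276.00 = 0.4203 kJ/K.
ΔS_univ = −Q_H/T_H + Q_C/T_C = 0.0243 kJ/K (> 0, since η = 0.0332 < η_Carnot = 0.089).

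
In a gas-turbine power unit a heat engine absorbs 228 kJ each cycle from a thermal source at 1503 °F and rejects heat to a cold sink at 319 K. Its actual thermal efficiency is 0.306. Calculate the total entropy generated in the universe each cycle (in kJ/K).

T_H = 1503 °F → (1503 − 32) × 5/9 = 817.22 °C = 1090.37 K.
W = η·Q_H = 0.306 × 228 = 69.77 kJ, so Q_C = Q_H − W = 158.2 kJ.
The hot reservoir loses entropy Q_H/T_H = 228/1090.37 = 0.2091 kJ/K; the cold reservoir gains Q_C/T_C = 158.2/319.00 = 0.4960 kJ/K.
ΔS_univ = −Q_H/T_H + Q_C/T_C = 0.2869 kJ/K (> 0, since η = 0.306 < η_Carnot = 0.707).

ΔS_univ ≈ 0.2869 kJ/K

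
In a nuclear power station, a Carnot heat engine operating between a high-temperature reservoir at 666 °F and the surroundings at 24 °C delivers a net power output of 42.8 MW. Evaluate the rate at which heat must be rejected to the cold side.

Q̇_C ≈ 38.7 MW

T_H = 666 °F → (666 − 32) × 5/9 = 352.22 °C = 625.37 K.
T_C = 24 °C → 24 + 273.15 = 297.15 K.
Since the cycle is reversible, η = 1 − T_C/T_H = 1 − 297.15/625.37 = 0.5248.
Since Q_C/Q_H = T_C/T_H and Q_H = W/η, Q_C = W·T_C/(T_H − T_C) = 42.8 × 297.15/328.22 = 38.7 MW.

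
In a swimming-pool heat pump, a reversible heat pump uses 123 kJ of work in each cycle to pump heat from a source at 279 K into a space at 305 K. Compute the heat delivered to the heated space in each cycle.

Q_H ≈ 1440 kJ

COP_HP = T_H/(T_H − T_C) = 305.00/26.00 = 11.7308.
Q_H = COP_HP · W = 11.7308 × 123 = 1440 kJ.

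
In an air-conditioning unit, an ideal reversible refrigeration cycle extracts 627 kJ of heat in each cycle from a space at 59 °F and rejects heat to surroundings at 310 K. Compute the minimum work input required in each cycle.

W_in ≈ 47.5 kJ

T_C = 59 °F → (59 − 32) × 5/9 = 15.00 °C = 288.15 K.
For a reversible refrigerator, COP_R = T_C/(T_H − T_C) = 288.15/21.85 = 13.1876.
W = Q_C/COP_R = 627/13.1876 = 47.5 kJ.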